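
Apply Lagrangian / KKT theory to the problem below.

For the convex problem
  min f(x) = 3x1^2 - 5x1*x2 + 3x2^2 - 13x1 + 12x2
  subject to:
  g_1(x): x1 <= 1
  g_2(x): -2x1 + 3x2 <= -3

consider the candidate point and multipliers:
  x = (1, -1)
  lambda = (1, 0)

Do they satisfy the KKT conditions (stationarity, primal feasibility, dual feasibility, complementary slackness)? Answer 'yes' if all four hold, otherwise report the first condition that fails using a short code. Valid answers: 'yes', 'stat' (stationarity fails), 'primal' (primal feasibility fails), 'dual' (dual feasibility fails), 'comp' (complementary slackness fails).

Gradient of f: grad f(x) = Q x + c = (-2, 1)
Constraint values g_i(x) = a_i^T x - b_i:
  g_1((1, -1)) = 0
  g_2((1, -1)) = -2
Stationarity residual: grad f(x) + sum_i lambda_i a_i = (-1, 1)
  -> stationarity FAILS
Primal feasibility (all g_i <= 0): OK
Dual feasibility (all lambda_i >= 0): OK
Complementary slackness (lambda_i * g_i(x) = 0 for all i): OK

Verdict: the first failing condition is stationarity -> stat.

stat


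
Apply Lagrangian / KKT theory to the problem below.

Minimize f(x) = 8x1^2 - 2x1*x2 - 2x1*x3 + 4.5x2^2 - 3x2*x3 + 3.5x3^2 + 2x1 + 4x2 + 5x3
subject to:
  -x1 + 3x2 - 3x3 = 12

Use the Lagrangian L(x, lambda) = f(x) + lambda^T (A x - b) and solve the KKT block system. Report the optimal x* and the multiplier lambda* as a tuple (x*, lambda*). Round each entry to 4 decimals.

Form the Lagrangian:
  L(x, lambda) = (1/2) x^T Q x + c^T x + lambda^T (A x - b)
Stationarity (grad_x L = 0): Q x + c + A^T lambda = 0.
Primal feasibility: A x = b.

This gives the KKT block system:
  [ Q   A^T ] [ x     ]   [-c ]
  [ A    0  ] [ lambda ] = [ b ]

Solving the linear system:
  x*      = (-0.9127, 0.2132, -3.4825)
  lambda* = (-6.064)
  f(x*)   = 27.1918

x* = (-0.9127, 0.2132, -3.4825), lambda* = (-6.064)


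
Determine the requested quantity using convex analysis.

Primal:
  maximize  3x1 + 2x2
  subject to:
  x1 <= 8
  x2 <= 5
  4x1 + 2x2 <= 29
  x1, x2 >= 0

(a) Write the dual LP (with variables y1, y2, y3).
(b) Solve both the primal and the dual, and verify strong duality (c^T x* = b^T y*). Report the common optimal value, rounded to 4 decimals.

The standard primal-dual pair for 'max c^T x s.t. A x <= b, x >= 0' is:
  Dual:  min b^T y  s.t.  A^T y >= c,  y >= 0.

So the dual LP is:
  minimize  8y1 + 5y2 + 29y3
  subject to:
    y1 + 4y3 >= 3
    y2 + 2y3 >= 2
    y1, y2, y3 >= 0

Solving the primal: x* = (4.75, 5).
  primal value c^T x* = 24.25.
Solving the dual: y* = (0, 0.5, 0.75).
  dual value b^T y* = 24.25.
Strong duality: c^T x* = b^T y*. Confirmed.

24.25


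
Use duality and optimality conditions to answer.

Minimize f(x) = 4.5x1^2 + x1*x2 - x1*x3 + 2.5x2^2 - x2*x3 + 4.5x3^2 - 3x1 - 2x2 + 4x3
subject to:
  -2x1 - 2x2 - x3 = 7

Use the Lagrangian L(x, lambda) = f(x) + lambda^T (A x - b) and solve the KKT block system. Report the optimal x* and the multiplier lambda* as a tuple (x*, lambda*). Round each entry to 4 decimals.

Form the Lagrangian:
  L(x, lambda) = (1/2) x^T Q x + c^T x + lambda^T (A x - b)
Stationarity (grad_x L = 0): Q x + c + A^T lambda = 0.
Primal feasibility: A x = b.

This gives the KKT block system:
  [ Q   A^T ] [ x     ]   [-c ]
  [ A    0  ] [ lambda ] = [ b ]

Solving the linear system:
  x*      = (-0.8531, -1.9561, -1.3817)
  lambda* = (-5.626)
  f(x*)   = 20.1632

x* = (-0.8531, -1.9561, -1.3817), lambda* = (-5.626)


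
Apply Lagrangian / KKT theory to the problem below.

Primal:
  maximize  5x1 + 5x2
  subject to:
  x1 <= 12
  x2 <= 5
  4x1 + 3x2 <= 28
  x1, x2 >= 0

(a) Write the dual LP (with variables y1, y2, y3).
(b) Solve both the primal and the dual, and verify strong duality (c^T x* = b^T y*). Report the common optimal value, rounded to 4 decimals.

The standard primal-dual pair for 'max c^T x s.t. A x <= b, x >= 0' is:
  Dual:  min b^T y  s.t.  A^T y >= c,  y >= 0.

So the dual LP is:
  minimize  12y1 + 5y2 + 28y3
  subject to:
    y1 + 4y3 >= 5
    y2 + 3y3 >= 5
    y1, y2, y3 >= 0

Solving the primal: x* = (3.25, 5).
  primal value c^T x* = 41.25.
Solving the dual: y* = (0, 1.25, 1.25).
  dual value b^T y* = 41.25.
Strong duality: c^T x* = b^T y*. Confirmed.

41.25


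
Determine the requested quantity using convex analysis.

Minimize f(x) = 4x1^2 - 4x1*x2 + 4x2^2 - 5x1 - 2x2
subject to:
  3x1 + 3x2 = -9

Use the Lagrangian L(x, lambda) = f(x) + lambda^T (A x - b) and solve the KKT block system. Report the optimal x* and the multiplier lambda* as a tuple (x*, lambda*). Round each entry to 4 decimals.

Form the Lagrangian:
  L(x, lambda) = (1/2) x^T Q x + c^T x + lambda^T (A x - b)
Stationarity (grad_x L = 0): Q x + c + A^T lambda = 0.
Primal feasibility: A x = b.

This gives the KKT block system:
  [ Q   A^T ] [ x     ]   [-c ]
  [ A    0  ] [ lambda ] = [ b ]

Solving the linear system:
  x*      = (-1.375, -1.625)
  lambda* = (3.1667)
  f(x*)   = 19.3125

x* = (-1.375, -1.625), lambda* = (3.1667)


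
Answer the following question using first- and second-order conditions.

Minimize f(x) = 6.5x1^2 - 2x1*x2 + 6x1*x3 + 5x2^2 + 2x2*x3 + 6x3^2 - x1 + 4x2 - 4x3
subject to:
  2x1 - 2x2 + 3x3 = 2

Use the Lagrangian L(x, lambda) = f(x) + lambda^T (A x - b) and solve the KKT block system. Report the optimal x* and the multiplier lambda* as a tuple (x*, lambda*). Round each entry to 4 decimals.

Form the Lagrangian:
  L(x, lambda) = (1/2) x^T Q x + c^T x + lambda^T (A x - b)
Stationarity (grad_x L = 0): Q x + c + A^T lambda = 0.
Primal feasibility: A x = b.

This gives the KKT block system:
  [ Q   A^T ] [ x     ]   [-c ]
  [ A    0  ] [ lambda ] = [ b ]

Solving the linear system:
  x*      = (-0.2639, -0.5129, 0.5007)
  lambda* = (0.2003)
  f(x*)   = -2.0954

x* = (-0.2639, -0.5129, 0.5007), lambda* = (0.2003)


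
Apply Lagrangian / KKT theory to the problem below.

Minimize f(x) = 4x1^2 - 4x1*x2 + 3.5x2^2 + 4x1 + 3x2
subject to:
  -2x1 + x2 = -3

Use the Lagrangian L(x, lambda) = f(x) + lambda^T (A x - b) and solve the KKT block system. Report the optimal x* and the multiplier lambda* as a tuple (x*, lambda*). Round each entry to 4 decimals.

Form the Lagrangian:
  L(x, lambda) = (1/2) x^T Q x + c^T x + lambda^T (A x - b)
Stationarity (grad_x L = 0): Q x + c + A^T lambda = 0.
Primal feasibility: A x = b.

This gives the KKT block system:
  [ Q   A^T ] [ x     ]   [-c ]
  [ A    0  ] [ lambda ] = [ b ]

Solving the linear system:
  x*      = (1, -1)
  lambda* = (8)
  f(x*)   = 12.5

x* = (1, -1), lambda* = (8)


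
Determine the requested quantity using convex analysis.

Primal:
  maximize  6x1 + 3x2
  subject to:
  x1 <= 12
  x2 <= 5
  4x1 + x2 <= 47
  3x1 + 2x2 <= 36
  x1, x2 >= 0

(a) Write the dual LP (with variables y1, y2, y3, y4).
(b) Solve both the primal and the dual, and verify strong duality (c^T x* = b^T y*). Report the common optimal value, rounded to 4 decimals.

The standard primal-dual pair for 'max c^T x s.t. A x <= b, x >= 0' is:
  Dual:  min b^T y  s.t.  A^T y >= c,  y >= 0.

So the dual LP is:
  minimize  12y1 + 5y2 + 47y3 + 36y4
  subject to:
    y1 + 4y3 + 3y4 >= 6
    y2 + y3 + 2y4 >= 3
    y1, y2, y3, y4 >= 0

Solving the primal: x* = (11.6, 0.6).
  primal value c^T x* = 71.4.
Solving the dual: y* = (0, 0, 0.6, 1.2).
  dual value b^T y* = 71.4.
Strong duality: c^T x* = b^T y*. Confirmed.

71.4


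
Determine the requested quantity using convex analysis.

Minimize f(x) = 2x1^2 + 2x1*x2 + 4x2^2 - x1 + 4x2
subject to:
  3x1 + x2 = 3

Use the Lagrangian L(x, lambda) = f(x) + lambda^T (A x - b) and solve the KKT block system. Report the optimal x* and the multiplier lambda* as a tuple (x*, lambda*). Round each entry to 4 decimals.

Form the Lagrangian:
  L(x, lambda) = (1/2) x^T Q x + c^T x + lambda^T (A x - b)
Stationarity (grad_x L = 0): Q x + c + A^T lambda = 0.
Primal feasibility: A x = b.

This gives the KKT block system:
  [ Q   A^T ] [ x     ]   [-c ]
  [ A    0  ] [ lambda ] = [ b ]

Solving the linear system:
  x*      = (1.2344, -0.7031)
  lambda* = (-0.8438)
  f(x*)   = -0.7578

x* = (1.2344, -0.7031), lambda* = (-0.8438)


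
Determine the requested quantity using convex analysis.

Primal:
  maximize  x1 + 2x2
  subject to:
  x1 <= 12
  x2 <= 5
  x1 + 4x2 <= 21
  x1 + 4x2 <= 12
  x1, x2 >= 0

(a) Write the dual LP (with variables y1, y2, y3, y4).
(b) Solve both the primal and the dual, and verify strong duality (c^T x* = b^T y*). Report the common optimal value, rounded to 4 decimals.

The standard primal-dual pair for 'max c^T x s.t. A x <= b, x >= 0' is:
  Dual:  min b^T y  s.t.  A^T y >= c,  y >= 0.

So the dual LP is:
  minimize  12y1 + 5y2 + 21y3 + 12y4
  subject to:
    y1 + y3 + y4 >= 1
    y2 + 4y3 + 4y4 >= 2
    y1, y2, y3, y4 >= 0

Solving the primal: x* = (12, 0).
  primal value c^T x* = 12.
Solving the dual: y* = (0.5, 0, 0, 0.5).
  dual value b^T y* = 12.
Strong duality: c^T x* = b^T y*. Confirmed.

12


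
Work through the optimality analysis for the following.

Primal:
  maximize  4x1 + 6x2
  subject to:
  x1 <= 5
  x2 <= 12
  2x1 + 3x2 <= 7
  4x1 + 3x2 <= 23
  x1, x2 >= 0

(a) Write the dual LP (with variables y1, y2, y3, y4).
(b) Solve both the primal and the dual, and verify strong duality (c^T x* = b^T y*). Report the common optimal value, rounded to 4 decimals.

The standard primal-dual pair for 'max c^T x s.t. A x <= b, x >= 0' is:
  Dual:  min b^T y  s.t.  A^T y >= c,  y >= 0.

So the dual LP is:
  minimize  5y1 + 12y2 + 7y3 + 23y4
  subject to:
    y1 + 2y3 + 4y4 >= 4
    y2 + 3y3 + 3y4 >= 6
    y1, y2, y3, y4 >= 0

Solving the primal: x* = (3.5, 0).
  primal value c^T x* = 14.
Solving the dual: y* = (0, 0, 2, 0).
  dual value b^T y* = 14.
Strong duality: c^T x* = b^T y*. Confirmed.

14


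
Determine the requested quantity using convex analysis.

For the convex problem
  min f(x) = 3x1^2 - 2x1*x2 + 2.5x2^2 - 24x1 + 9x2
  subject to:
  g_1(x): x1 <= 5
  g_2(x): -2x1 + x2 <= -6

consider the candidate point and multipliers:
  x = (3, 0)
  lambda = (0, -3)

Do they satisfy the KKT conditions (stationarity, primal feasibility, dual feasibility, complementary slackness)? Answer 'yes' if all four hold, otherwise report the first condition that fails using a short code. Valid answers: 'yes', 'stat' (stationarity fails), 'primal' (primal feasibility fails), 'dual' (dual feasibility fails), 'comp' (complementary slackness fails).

Gradient of f: grad f(x) = Q x + c = (-6, 3)
Constraint values g_i(x) = a_i^T x - b_i:
  g_1((3, 0)) = -2
  g_2((3, 0)) = 0
Stationarity residual: grad f(x) + sum_i lambda_i a_i = (0, 0)
  -> stationarity OK
Primal feasibility (all g_i <= 0): OK
Dual feasibility (all lambda_i >= 0): FAILS
Complementary slackness (lambda_i * g_i(x) = 0 for all i): OK

Verdict: the first failing condition is dual_feasibility -> dual.

dual


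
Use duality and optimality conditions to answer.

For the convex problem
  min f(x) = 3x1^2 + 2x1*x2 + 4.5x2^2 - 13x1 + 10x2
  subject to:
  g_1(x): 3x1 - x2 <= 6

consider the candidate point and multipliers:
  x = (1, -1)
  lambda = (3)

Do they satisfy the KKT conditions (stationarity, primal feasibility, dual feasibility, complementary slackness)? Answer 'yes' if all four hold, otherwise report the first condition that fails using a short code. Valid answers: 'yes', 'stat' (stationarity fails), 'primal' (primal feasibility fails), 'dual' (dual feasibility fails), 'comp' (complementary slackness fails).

Gradient of f: grad f(x) = Q x + c = (-9, 3)
Constraint values g_i(x) = a_i^T x - b_i:
  g_1((1, -1)) = -2
Stationarity residual: grad f(x) + sum_i lambda_i a_i = (0, 0)
  -> stationarity OK
Primal feasibility (all g_i <= 0): OK
Dual feasibility (all lambda_i >= 0): OK
Complementary slackness (lambda_i * g_i(x) = 0 for all i): FAILS

Verdict: the first failing condition is complementary_slackness -> comp.

comp


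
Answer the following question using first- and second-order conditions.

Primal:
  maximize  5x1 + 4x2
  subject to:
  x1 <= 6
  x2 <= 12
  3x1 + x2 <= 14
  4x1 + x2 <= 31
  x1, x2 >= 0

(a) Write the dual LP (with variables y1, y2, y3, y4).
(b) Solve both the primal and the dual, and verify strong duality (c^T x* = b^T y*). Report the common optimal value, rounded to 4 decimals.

The standard primal-dual pair for 'max c^T x s.t. A x <= b, x >= 0' is:
  Dual:  min b^T y  s.t.  A^T y >= c,  y >= 0.

So the dual LP is:
  minimize  6y1 + 12y2 + 14y3 + 31y4
  subject to:
    y1 + 3y3 + 4y4 >= 5
    y2 + y3 + y4 >= 4
    y1, y2, y3, y4 >= 0

Solving the primal: x* = (0.6667, 12).
  primal value c^T x* = 51.3333.
Solving the dual: y* = (0, 2.3333, 1.6667, 0).
  dual value b^T y* = 51.3333.
Strong duality: c^T x* = b^T y*. Confirmed.

51.3333


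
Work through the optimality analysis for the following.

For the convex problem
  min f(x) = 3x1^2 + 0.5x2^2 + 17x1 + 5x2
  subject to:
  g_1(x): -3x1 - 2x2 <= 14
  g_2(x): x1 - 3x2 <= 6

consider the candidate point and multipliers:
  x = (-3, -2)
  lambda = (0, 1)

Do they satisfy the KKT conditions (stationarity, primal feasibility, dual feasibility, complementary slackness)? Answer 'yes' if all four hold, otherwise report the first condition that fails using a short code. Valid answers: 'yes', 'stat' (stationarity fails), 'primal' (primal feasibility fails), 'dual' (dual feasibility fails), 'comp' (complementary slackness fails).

Gradient of f: grad f(x) = Q x + c = (-1, 3)
Constraint values g_i(x) = a_i^T x - b_i:
  g_1((-3, -2)) = -1
  g_2((-3, -2)) = -3
Stationarity residual: grad f(x) + sum_i lambda_i a_i = (0, 0)
  -> stationarity OK
Primal feasibility (all g_i <= 0): OK
Dual feasibility (all lambda_i >= 0): OK
Complementary slackness (lambda_i * g_i(x) = 0 for all i): FAILS

Verdict: the first failing condition is complementary_slackness -> comp.

comp


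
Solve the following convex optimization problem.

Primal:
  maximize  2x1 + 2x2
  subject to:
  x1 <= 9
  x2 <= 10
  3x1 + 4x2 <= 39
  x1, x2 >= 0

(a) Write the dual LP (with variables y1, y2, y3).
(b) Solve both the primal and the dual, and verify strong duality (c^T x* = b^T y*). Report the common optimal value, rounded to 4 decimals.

The standard primal-dual pair for 'max c^T x s.t. A x <= b, x >= 0' is:
  Dual:  min b^T y  s.t.  A^T y >= c,  y >= 0.

So the dual LP is:
  minimize  9y1 + 10y2 + 39y3
  subject to:
    y1 + 3y3 >= 2
    y2 + 4y3 >= 2
    y1, y2, y3 >= 0

Solving the primal: x* = (9, 3).
  primal value c^T x* = 24.
Solving the dual: y* = (0.5, 0, 0.5).
  dual value b^T y* = 24.
Strong duality: c^T x* = b^T y*. Confirmed.

24


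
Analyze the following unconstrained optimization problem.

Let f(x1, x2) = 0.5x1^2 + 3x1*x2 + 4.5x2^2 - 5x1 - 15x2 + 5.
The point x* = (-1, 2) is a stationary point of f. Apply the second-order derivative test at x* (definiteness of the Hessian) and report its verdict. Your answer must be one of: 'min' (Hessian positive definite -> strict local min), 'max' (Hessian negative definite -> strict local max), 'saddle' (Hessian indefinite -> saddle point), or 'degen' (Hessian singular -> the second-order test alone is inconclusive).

Compute the Hessian H = grad^2 f:
  H = [[1, 3], [3, 9]]
Verify stationarity: grad f(x*) = H x* + g = (0, 0).
Eigenvalues of H: 0, 10.
H has a zero eigenvalue (singular; positive semidefinite but not definite), so H is neither positive definite, negative definite, nor indefinite. The second-order test alone is inconclusive -> degen.
(Indeed, f is constant along the null direction of H through x*, so x* is not a strict local extremum.)

degen


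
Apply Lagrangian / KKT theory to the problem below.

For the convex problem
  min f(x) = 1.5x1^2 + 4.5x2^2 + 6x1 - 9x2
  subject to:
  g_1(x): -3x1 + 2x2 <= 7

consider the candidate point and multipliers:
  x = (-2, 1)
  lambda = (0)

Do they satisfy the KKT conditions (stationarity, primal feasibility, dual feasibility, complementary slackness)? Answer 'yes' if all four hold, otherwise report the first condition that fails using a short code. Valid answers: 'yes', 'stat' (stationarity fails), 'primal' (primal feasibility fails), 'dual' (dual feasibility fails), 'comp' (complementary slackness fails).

Gradient of f: grad f(x) = Q x + c = (0, 0)
Constraint values g_i(x) = a_i^T x - b_i:
  g_1((-2, 1)) = 1
Stationarity residual: grad f(x) + sum_i lambda_i a_i = (0, 0)
  -> stationarity OK
Primal feasibility (all g_i <= 0): FAILS
Dual feasibility (all lambda_i >= 0): OK
Complementary slackness (lambda_i * g_i(x) = 0 for all i): OK

Verdict: the first failing condition is primal_feasibility -> primal.

primal


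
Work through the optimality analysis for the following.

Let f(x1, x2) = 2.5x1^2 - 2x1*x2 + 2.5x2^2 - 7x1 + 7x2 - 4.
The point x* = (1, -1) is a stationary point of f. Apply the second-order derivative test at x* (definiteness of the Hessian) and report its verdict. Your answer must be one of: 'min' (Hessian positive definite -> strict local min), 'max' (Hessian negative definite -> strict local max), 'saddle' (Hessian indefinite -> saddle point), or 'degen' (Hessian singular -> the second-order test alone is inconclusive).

Compute the Hessian H = grad^2 f:
  H = [[5, -2], [-2, 5]]
Verify stationarity: grad f(x*) = H x* + g = (0, 0).
Eigenvalues of H: 3, 7.
Both eigenvalues > 0, so H is positive definite -> x* is a strict local min.

min


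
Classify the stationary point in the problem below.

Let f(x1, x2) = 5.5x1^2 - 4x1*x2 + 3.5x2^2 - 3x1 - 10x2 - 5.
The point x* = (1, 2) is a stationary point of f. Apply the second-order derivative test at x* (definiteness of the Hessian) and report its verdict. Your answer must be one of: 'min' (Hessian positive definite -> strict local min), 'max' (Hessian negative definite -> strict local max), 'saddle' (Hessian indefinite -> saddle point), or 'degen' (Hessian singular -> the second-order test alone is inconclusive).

Compute the Hessian H = grad^2 f:
  H = [[11, -4], [-4, 7]]
Verify stationarity: grad f(x*) = H x* + g = (0, 0).
Eigenvalues of H: 4.5279, 13.4721.
Both eigenvalues > 0, so H is positive definite -> x* is a strict local min.

min


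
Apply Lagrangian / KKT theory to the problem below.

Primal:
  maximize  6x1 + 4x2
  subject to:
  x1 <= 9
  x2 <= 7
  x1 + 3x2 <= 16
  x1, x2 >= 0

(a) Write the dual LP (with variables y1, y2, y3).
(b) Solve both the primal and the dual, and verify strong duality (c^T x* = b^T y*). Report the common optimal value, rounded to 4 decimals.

The standard primal-dual pair for 'max c^T x s.t. A x <= b, x >= 0' is:
  Dual:  min b^T y  s.t.  A^T y >= c,  y >= 0.

So the dual LP is:
  minimize  9y1 + 7y2 + 16y3
  subject to:
    y1 + y3 >= 6
    y2 + 3y3 >= 4
    y1, y2, y3 >= 0

Solving the primal: x* = (9, 2.3333).
  primal value c^T x* = 63.3333.
Solving the dual: y* = (4.6667, 0, 1.3333).
  dual value b^T y* = 63.3333.
Strong duality: c^T x* = b^T y*. Confirmed.

63.3333


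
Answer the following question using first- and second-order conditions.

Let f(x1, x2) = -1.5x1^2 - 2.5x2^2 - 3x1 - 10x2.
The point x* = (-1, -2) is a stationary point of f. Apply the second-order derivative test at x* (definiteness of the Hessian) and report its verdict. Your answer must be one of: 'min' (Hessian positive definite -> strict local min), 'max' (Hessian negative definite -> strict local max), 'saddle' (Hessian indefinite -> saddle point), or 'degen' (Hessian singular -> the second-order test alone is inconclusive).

Compute the Hessian H = grad^2 f:
  H = [[-3, 0], [0, -5]]
Verify stationarity: grad f(x*) = H x* + g = (0, 0).
Eigenvalues of H: -5, -3.
Both eigenvalues < 0, so H is negative definite -> x* is a strict local max.

max


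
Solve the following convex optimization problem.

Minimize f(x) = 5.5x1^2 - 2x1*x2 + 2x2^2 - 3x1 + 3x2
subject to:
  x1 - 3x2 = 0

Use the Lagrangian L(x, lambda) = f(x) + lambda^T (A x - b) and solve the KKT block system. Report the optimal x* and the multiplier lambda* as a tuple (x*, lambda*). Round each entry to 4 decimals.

Form the Lagrangian:
  L(x, lambda) = (1/2) x^T Q x + c^T x + lambda^T (A x - b)
Stationarity (grad_x L = 0): Q x + c + A^T lambda = 0.
Primal feasibility: A x = b.

This gives the KKT block system:
  [ Q   A^T ] [ x     ]   [-c ]
  [ A    0  ] [ lambda ] = [ b ]

Solving the linear system:
  x*      = (0.1978, 0.0659)
  lambda* = (0.956)
  f(x*)   = -0.1978

x* = (0.1978, 0.0659), lambda* = (0.956)


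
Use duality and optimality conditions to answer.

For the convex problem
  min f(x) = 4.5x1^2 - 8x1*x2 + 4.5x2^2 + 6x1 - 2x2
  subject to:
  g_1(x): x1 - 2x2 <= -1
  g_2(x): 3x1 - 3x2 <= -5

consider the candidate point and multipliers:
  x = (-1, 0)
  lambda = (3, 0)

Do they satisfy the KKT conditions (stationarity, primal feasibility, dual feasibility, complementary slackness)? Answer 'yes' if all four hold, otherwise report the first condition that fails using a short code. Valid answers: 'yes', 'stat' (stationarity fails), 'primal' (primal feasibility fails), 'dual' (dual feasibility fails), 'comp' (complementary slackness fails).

Gradient of f: grad f(x) = Q x + c = (-3, 6)
Constraint values g_i(x) = a_i^T x - b_i:
  g_1((-1, 0)) = 0
  g_2((-1, 0)) = 2
Stationarity residual: grad f(x) + sum_i lambda_i a_i = (0, 0)
  -> stationarity OK
Primal feasibility (all g_i <= 0): FAILS
Dual feasibility (all lambda_i >= 0): OK
Complementary slackness (lambda_i * g_i(x) = 0 for all i): OK

Verdict: the first failing condition is primal_feasibility -> primal.

primal


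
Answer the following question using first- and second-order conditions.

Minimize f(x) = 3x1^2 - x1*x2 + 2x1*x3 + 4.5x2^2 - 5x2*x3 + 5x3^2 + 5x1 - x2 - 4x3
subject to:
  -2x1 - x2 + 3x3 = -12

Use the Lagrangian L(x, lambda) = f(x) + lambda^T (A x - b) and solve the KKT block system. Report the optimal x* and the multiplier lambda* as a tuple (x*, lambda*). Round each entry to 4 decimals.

Form the Lagrangian:
  L(x, lambda) = (1/2) x^T Q x + c^T x + lambda^T (A x - b)
Stationarity (grad_x L = 0): Q x + c + A^T lambda = 0.
Primal feasibility: A x = b.

This gives the KKT block system:
  [ Q   A^T ] [ x     ]   [-c ]
  [ A    0  ] [ lambda ] = [ b ]

Solving the linear system:
  x*      = (2.4533, -0.1165, -2.4033)
  lambda* = (7.5147)
  f(x*)   = 56.0864

x* = (2.4533, -0.1165, -2.4033), lambda* = (7.5147)


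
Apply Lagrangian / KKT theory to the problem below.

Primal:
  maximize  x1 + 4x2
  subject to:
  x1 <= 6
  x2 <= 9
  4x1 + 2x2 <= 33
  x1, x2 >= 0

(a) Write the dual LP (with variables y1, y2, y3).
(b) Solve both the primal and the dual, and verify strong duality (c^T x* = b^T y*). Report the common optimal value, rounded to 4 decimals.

The standard primal-dual pair for 'max c^T x s.t. A x <= b, x >= 0' is:
  Dual:  min b^T y  s.t.  A^T y >= c,  y >= 0.

So the dual LP is:
  minimize  6y1 + 9y2 + 33y3
  subject to:
    y1 + 4y3 >= 1
    y2 + 2y3 >= 4
    y1, y2, y3 >= 0

Solving the primal: x* = (3.75, 9).
  primal value c^T x* = 39.75.
Solving the dual: y* = (0, 3.5, 0.25).
  dual value b^T y* = 39.75.
Strong duality: c^T x* = b^T y*. Confirmed.

39.75


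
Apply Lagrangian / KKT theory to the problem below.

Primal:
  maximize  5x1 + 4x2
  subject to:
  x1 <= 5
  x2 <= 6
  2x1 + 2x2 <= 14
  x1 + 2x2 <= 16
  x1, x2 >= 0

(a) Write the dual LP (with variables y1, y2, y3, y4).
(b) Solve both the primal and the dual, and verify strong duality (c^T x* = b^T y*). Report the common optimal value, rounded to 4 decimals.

The standard primal-dual pair for 'max c^T x s.t. A x <= b, x >= 0' is:
  Dual:  min b^T y  s.t.  A^T y >= c,  y >= 0.

So the dual LP is:
  minimize  5y1 + 6y2 + 14y3 + 16y4
  subject to:
    y1 + 2y3 + y4 >= 5
    y2 + 2y3 + 2y4 >= 4
    y1, y2, y3, y4 >= 0

Solving the primal: x* = (5, 2).
  primal value c^T x* = 33.
Solving the dual: y* = (1, 0, 2, 0).
  dual value b^T y* = 33.
Strong duality: c^T x* = b^T y*. Confirmed.

33


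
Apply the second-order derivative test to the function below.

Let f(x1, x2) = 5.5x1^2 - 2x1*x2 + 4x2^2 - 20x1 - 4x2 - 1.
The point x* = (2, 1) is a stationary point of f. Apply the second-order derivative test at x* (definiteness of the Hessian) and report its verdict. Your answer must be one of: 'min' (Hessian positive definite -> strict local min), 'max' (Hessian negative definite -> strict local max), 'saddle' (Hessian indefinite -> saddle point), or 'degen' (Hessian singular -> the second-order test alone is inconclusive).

Compute the Hessian H = grad^2 f:
  H = [[11, -2], [-2, 8]]
Verify stationarity: grad f(x*) = H x* + g = (0, 0).
Eigenvalues of H: 7, 12.
Both eigenvalues > 0, so H is positive definite -> x* is a strict local min.

min


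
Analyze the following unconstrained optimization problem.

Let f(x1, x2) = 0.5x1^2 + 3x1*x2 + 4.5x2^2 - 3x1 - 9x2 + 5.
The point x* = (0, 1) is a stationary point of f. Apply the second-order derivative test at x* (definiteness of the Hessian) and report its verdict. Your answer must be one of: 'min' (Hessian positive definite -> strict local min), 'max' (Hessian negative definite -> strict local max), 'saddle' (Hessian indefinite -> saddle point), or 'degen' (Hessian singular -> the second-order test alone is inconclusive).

Compute the Hessian H = grad^2 f:
  H = [[1, 3], [3, 9]]
Verify stationarity: grad f(x*) = H x* + g = (0, 0).
Eigenvalues of H: 0, 10.
H has a zero eigenvalue (singular; positive semidefinite but not definite), so H is neither positive definite, negative definite, nor indefinite. The second-order test alone is inconclusive -> degen.
(Indeed, f is constant along the null direction of H through x*, so x* is not a strict local extremum.)

degen


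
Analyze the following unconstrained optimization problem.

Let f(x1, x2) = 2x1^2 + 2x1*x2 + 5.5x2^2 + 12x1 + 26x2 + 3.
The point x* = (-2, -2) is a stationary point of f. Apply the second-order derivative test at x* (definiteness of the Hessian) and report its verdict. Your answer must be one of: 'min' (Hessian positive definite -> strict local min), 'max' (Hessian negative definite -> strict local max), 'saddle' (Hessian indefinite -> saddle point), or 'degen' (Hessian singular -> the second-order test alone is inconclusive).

Compute the Hessian H = grad^2 f:
  H = [[4, 2], [2, 11]]
Verify stationarity: grad f(x*) = H x* + g = (0, 0).
Eigenvalues of H: 3.4689, 11.5311.
Both eigenvalues > 0, so H is positive definite -> x* is a strict local min.

min


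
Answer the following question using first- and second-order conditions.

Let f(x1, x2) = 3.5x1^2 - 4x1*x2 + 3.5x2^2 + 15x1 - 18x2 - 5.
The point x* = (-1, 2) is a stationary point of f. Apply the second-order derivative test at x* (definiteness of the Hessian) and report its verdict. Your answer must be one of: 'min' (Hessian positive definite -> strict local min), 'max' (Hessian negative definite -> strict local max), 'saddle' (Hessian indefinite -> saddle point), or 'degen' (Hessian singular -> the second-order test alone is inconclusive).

Compute the Hessian H = grad^2 f:
  H = [[7, -4], [-4, 7]]
Verify stationarity: grad f(x*) = H x* + g = (0, 0).
Eigenvalues of H: 3, 11.
Both eigenvalues > 0, so H is positive definite -> x* is a strict local min.

min


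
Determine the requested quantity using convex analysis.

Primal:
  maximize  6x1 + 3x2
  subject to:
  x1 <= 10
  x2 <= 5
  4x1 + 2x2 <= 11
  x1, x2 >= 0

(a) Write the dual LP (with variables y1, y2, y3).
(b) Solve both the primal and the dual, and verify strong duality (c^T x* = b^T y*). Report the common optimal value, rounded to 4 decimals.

The standard primal-dual pair for 'max c^T x s.t. A x <= b, x >= 0' is:
  Dual:  min b^T y  s.t.  A^T y >= c,  y >= 0.

So the dual LP is:
  minimize  10y1 + 5y2 + 11y3
  subject to:
    y1 + 4y3 >= 6
    y2 + 2y3 >= 3
    y1, y2, y3 >= 0

Solving the primal: x* = (2.75, 0).
  primal value c^T x* = 16.5.
Solving the dual: y* = (0, 0, 1.5).
  dual value b^T y* = 16.5.
Strong duality: c^T x* = b^T y*. Confirmed.

16.5


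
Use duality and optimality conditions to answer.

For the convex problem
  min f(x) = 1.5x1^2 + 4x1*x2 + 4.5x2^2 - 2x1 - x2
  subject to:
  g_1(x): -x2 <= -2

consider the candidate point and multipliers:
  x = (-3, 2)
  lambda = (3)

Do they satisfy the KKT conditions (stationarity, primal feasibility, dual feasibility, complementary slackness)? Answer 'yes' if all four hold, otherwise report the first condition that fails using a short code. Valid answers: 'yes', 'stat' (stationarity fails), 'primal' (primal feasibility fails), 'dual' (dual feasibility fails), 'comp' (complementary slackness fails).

Gradient of f: grad f(x) = Q x + c = (-3, 5)
Constraint values g_i(x) = a_i^T x - b_i:
  g_1((-3, 2)) = 0
Stationarity residual: grad f(x) + sum_i lambda_i a_i = (-3, 2)
  -> stationarity FAILS
Primal feasibility (all g_i <= 0): OK
Dual feasibility (all lambda_i >= 0): OK
Complementary slackness (lambda_i * g_i(x) = 0 for all i): OK

Verdict: the first failing condition is stationarity -> stat.

stat


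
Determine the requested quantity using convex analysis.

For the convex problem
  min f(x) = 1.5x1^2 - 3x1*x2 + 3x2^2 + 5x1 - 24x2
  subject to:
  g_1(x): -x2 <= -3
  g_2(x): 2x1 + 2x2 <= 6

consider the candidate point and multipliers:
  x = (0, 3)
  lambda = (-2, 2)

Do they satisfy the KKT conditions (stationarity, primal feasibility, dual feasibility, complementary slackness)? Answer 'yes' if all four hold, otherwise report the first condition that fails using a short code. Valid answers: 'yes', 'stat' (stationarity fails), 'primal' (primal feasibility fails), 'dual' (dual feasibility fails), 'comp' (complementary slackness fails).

Gradient of f: grad f(x) = Q x + c = (-4, -6)
Constraint values g_i(x) = a_i^T x - b_i:
  g_1((0, 3)) = 0
  g_2((0, 3)) = 0
Stationarity residual: grad f(x) + sum_i lambda_i a_i = (0, 0)
  -> stationarity OK
Primal feasibility (all g_i <= 0): OK
Dual feasibility (all lambda_i >= 0): FAILS
Complementary slackness (lambda_i * g_i(x) = 0 for all i): OK

Verdict: the first failing condition is dual_feasibility -> dual.

dual


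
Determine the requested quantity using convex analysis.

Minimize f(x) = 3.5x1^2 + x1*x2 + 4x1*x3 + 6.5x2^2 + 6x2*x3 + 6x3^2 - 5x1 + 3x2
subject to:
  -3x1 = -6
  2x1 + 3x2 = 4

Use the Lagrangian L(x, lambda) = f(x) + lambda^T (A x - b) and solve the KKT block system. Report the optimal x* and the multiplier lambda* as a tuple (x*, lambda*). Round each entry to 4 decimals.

Form the Lagrangian:
  L(x, lambda) = (1/2) x^T Q x + c^T x + lambda^T (A x - b)
Stationarity (grad_x L = 0): Q x + c + A^T lambda = 0.
Primal feasibility: A x = b.

This gives the KKT block system:
  [ Q   A^T ] [ x     ]   [-c ]
  [ A    0  ] [ lambda ] = [ b ]

Solving the linear system:
  x*      = (2, 0, -0.6667)
  lambda* = (1.8889, -0.3333)
  f(x*)   = 1.3333

x* = (2, 0, -0.6667), lambda* = (1.8889, -0.3333)


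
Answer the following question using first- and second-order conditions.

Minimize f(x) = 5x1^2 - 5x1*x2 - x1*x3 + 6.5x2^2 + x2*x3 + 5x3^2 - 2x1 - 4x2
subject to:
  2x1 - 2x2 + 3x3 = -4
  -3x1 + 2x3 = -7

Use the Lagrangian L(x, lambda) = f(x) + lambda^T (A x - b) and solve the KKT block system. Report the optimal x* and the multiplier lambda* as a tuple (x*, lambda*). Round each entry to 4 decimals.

Form the Lagrangian:
  L(x, lambda) = (1/2) x^T Q x + c^T x + lambda^T (A x - b)
Stationarity (grad_x L = 0): Q x + c + A^T lambda = 0.
Primal feasibility: A x = b.

This gives the KKT block system:
  [ Q   A^T ] [ x     ]   [-c ]
  [ A    0  ] [ lambda ] = [ b ]

Solving the linear system:
  x*      = (1.3974, 1.2915, -1.4039)
  lambda* = (2.1996, 3.7731)
  f(x*)   = 13.6245

x* = (1.3974, 1.2915, -1.4039), lambda* = (2.1996, 3.7731)


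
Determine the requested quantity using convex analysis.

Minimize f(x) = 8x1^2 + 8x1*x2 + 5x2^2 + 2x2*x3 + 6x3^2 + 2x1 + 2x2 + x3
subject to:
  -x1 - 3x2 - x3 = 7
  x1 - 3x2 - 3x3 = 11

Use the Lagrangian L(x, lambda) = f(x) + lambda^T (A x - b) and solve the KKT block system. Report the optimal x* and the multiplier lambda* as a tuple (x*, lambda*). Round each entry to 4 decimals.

Form the Lagrangian:
  L(x, lambda) = (1/2) x^T Q x + c^T x + lambda^T (A x - b)
Stationarity (grad_x L = 0): Q x + c + A^T lambda = 0.
Primal feasibility: A x = b.

This gives the KKT block system:
  [ Q   A^T ] [ x     ]   [-c ]
  [ A    0  ] [ lambda ] = [ b ]

Solving the linear system:
  x*      = (1.3198, -2.5465, -0.6802)
  lambda* = (-1.0058, -3.75)
  f(x*)   = 22.5785

x* = (1.3198, -2.5465, -0.6802), lambda* = (-1.0058, -3.75)


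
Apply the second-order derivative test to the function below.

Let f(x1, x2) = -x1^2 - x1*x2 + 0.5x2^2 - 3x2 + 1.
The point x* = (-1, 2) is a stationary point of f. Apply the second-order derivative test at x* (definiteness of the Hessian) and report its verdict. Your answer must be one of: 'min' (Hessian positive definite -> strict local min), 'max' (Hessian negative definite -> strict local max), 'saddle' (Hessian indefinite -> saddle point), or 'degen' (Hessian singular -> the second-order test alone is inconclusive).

Compute the Hessian H = grad^2 f:
  H = [[-2, -1], [-1, 1]]
Verify stationarity: grad f(x*) = H x* + g = (0, 0).
Eigenvalues of H: -2.3028, 1.3028.
Eigenvalues have mixed signs, so H is indefinite -> x* is a saddle point.

saddle


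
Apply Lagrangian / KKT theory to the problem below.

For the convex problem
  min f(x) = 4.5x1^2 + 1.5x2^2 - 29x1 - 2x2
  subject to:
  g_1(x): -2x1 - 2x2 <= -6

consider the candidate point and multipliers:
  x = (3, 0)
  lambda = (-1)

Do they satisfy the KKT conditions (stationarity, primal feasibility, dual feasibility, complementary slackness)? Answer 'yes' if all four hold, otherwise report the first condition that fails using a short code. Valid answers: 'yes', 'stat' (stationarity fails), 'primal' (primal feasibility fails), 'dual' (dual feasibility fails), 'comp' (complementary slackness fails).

Gradient of f: grad f(x) = Q x + c = (-2, -2)
Constraint values g_i(x) = a_i^T x - b_i:
  g_1((3, 0)) = 0
Stationarity residual: grad f(x) + sum_i lambda_i a_i = (0, 0)
  -> stationarity OK
Primal feasibility (all g_i <= 0): OK
Dual feasibility (all lambda_i >= 0): FAILS
Complementary slackness (lambda_i * g_i(x) = 0 for all i): OK

Verdict: the first failing condition is dual_feasibility -> dual.

dual


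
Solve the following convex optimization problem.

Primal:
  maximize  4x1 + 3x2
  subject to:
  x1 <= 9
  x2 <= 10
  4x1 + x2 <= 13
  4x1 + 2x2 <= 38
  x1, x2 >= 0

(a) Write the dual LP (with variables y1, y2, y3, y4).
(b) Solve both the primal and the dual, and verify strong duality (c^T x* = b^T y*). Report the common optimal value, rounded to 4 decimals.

The standard primal-dual pair for 'max c^T x s.t. A x <= b, x >= 0' is:
  Dual:  min b^T y  s.t.  A^T y >= c,  y >= 0.

So the dual LP is:
  minimize  9y1 + 10y2 + 13y3 + 38y4
  subject to:
    y1 + 4y3 + 4y4 >= 4
    y2 + y3 + 2y4 >= 3
    y1, y2, y3, y4 >= 0

Solving the primal: x* = (0.75, 10).
  primal value c^T x* = 33.
Solving the dual: y* = (0, 2, 1, 0).
  dual value b^T y* = 33.
Strong duality: c^T x* = b^T y*. Confirmed.

33


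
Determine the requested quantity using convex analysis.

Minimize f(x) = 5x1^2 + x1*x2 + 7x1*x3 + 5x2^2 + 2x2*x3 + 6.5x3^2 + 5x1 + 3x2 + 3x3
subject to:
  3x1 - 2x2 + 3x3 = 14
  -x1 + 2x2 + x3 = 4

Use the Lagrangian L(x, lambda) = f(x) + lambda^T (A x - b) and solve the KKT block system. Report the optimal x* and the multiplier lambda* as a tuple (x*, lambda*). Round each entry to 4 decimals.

Form the Lagrangian:
  L(x, lambda) = (1/2) x^T Q x + c^T x + lambda^T (A x - b)
Stationarity (grad_x L = 0): Q x + c + A^T lambda = 0.
Primal feasibility: A x = b.

This gives the KKT block system:
  [ Q   A^T ] [ x     ]   [-c ]
  [ A    0  ] [ lambda ] = [ b ]

Solving the linear system:
  x*      = (-1.0842, -1.0632, 5.0421)
  lambda* = (-14.5368, -15.2211)
  f(x*)   = 135.4579

x* = (-1.0842, -1.0632, 5.0421), lambda* = (-14.5368, -15.2211)


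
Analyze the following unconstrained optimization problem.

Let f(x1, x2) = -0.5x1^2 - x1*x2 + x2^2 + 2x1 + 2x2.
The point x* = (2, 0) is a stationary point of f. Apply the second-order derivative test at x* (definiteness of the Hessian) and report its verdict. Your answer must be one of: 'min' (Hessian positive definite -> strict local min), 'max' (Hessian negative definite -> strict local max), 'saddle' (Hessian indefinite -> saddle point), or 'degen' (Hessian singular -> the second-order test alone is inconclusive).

Compute the Hessian H = grad^2 f:
  H = [[-1, -1], [-1, 2]]
Verify stationarity: grad f(x*) = H x* + g = (0, 0).
Eigenvalues of H: -1.3028, 2.3028.
Eigenvalues have mixed signs, so H is indefinite -> x* is a saddle point.

saddle


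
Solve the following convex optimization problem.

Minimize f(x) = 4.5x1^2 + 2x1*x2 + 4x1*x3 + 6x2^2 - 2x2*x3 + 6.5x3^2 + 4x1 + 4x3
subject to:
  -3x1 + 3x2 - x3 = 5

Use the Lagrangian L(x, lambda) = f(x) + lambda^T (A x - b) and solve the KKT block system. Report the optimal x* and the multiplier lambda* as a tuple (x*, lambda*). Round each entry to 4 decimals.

Form the Lagrangian:
  L(x, lambda) = (1/2) x^T Q x + c^T x + lambda^T (A x - b)
Stationarity (grad_x L = 0): Q x + c + A^T lambda = 0.
Primal feasibility: A x = b.

This gives the KKT block system:
  [ Q   A^T ] [ x     ]   [-c ]
  [ A    0  ] [ lambda ] = [ b ]

Solving the linear system:
  x*      = (-1.0923, 0.5731, -0.004)
  lambda* = (-1.5667)
  f(x*)   = 1.7244

x* = (-1.0923, 0.5731, -0.004), lambda* = (-1.5667)


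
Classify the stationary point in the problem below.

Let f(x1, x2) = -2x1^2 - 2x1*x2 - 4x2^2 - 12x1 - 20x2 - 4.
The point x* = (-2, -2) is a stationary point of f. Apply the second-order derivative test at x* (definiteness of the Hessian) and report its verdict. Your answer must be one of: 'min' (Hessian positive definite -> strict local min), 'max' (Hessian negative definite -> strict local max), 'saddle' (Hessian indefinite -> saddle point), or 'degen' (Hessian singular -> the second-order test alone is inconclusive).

Compute the Hessian H = grad^2 f:
  H = [[-4, -2], [-2, -8]]
Verify stationarity: grad f(x*) = H x* + g = (0, 0).
Eigenvalues of H: -8.8284, -3.1716.
Both eigenvalues < 0, so H is negative definite -> x* is a strict local max.

max


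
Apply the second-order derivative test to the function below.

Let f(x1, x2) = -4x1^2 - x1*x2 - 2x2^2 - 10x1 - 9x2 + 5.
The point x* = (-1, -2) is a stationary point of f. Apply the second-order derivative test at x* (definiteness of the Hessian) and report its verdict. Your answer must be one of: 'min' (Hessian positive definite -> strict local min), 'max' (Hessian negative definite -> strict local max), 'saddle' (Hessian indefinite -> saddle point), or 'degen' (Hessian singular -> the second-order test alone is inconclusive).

Compute the Hessian H = grad^2 f:
  H = [[-8, -1], [-1, -4]]
Verify stationarity: grad f(x*) = H x* + g = (0, 0).
Eigenvalues of H: -8.2361, -3.7639.
Both eigenvalues < 0, so H is negative definite -> x* is a strict local max.

max


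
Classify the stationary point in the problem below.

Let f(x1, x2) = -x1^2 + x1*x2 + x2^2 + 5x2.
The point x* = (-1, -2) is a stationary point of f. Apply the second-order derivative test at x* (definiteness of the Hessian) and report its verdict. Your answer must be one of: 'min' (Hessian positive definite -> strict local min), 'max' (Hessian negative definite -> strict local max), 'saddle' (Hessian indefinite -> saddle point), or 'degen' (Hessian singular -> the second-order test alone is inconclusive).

Compute the Hessian H = grad^2 f:
  H = [[-2, 1], [1, 2]]
Verify stationarity: grad f(x*) = H x* + g = (0, 0).
Eigenvalues of H: -2.2361, 2.2361.
Eigenvalues have mixed signs, so H is indefinite -> x* is a saddle point.

saddle


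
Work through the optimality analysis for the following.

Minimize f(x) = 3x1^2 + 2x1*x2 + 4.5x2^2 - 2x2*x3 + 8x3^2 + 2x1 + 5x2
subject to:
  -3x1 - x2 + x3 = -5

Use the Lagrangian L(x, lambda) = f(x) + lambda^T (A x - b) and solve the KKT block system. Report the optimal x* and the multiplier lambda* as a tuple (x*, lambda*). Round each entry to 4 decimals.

Form the Lagrangian:
  L(x, lambda) = (1/2) x^T Q x + c^T x + lambda^T (A x - b)
Stationarity (grad_x L = 0): Q x + c + A^T lambda = 0.
Primal feasibility: A x = b.

This gives the KKT block system:
  [ Q   A^T ] [ x     ]   [-c ]
  [ A    0  ] [ lambda ] = [ b ]

Solving the linear system:
  x*      = (1.7611, -0.5947, -0.3114)
  lambda* = (3.7924)
  f(x*)   = 9.7554

x* = (1.7611, -0.5947, -0.3114), lambda* = (3.7924)
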